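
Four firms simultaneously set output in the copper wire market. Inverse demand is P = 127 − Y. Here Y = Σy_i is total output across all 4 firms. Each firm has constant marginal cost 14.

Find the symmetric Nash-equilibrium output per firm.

22.6

A representative firm's profit is π_i = y_i(127 − Y) − 14y_i, with Y = y_i + Σ_{j≠i} y_j.
First-order condition: 113 − 2y_i − Σ_{j≠i} y_j = 0.
With identical firms, set every y_j = y: then 113 − 2y − 3y = 0, i.e. y = 113/5 = 22.6.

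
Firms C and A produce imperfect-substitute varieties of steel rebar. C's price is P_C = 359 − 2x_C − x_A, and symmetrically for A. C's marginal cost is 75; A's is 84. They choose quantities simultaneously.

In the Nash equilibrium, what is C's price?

189.8

Firm C's profit: π = x_C(359 − 2x_C − x_A) − 75x_C.
∂π/∂x_C = 284 − 4x_C − x_A = 0 ⇒ x_C = 71 − 0.25x_A.
Similarly x_A = 68.75 − 0.25x_C.
Solving the two reaction functions simultaneously: (1 − (−0.25)(−0.25))x_C = 71 − 0.25·68.75, so 0.9375x_C = 53.8125 and x_C = 57.4.
Then x_A = 68.75 − 0.25·57.4 = 54.4.
P_C = 359 − 2·57.4 − 54.4 = 189.8.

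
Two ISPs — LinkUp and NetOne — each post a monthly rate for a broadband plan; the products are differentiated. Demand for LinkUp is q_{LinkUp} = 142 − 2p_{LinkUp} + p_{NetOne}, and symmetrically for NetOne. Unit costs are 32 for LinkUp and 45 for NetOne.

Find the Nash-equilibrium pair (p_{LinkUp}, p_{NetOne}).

LinkUp's profit: π = (p_{LinkUp} − 32)(142 − 2p_{LinkUp} + p_{NetOne}).
∂π/∂p_{LinkUp} = 206 − 4p_{LinkUp} + p_{NetOne} = 0 ⇒ p_{LinkUp} = 51.5 + 0.25p_{NetOne}.
Similarly p_{NetOne} = 58 + 0.25p_{LinkUp}.
Plugging p_{NetOne} into LinkUp's best response: p_{LinkUp} = 51.5 + 0.25(58 + 0.25p_{LinkUp}) ⇒ 0.9375p_{LinkUp} = 66, so p_{LinkUp} = 70.4.
Then p_{NetOne} = 58 + 0.25·70.4 = 75.6.

70.4, 75.6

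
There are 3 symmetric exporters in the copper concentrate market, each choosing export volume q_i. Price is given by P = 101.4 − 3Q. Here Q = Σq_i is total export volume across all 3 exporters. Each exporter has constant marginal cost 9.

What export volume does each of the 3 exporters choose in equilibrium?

A representative exporter's profit is π_i = q_i(101.4 − 3Q) − 9q_i, with Q = q_i + Σ_{j≠i} q_j.
First-order condition: 92.4 − 6q_i − 3Σ_{j≠i} q_j = 0.
In a symmetric equilibrium every exporter chooses the same q, so Σ_{j≠i} q_j = 2q. The condition becomes 92.4 − 12q = 0, giving q = 92.4/12 = 7.7.

7.7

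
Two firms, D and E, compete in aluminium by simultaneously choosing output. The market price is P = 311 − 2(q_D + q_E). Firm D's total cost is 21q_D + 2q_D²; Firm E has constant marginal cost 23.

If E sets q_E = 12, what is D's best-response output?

Firm D's profit: π = q_D(311 − 2(q_D + q_E)) − 21q_D − 2q_D².
∂π/∂q_D = 290 − 8q_D − 2q_E = 0, so q_D = 36.25 − 0.25q_E.
At q_E = 12: q_D = 36.25 − 0.25·12 = 33.25.

33.25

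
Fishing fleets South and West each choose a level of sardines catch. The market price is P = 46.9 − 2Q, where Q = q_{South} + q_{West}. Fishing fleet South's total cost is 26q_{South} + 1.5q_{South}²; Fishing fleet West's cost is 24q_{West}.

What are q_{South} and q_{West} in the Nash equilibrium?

1.575, 4.9375

Fishing fleet South's profit: π = q_{South}(46.9 − 2(q_{South} + q_{West})) − 26q_{South} − 1.5q_{South}².
∂π/∂q_{South} = 20.9 − 7q_{South} − 2q_{West} = 0, so q_{South} = 209/70 − (2/7)q_{West}.
For West: ∂π/∂q_{West} = 22.9 − 4q_{West} − 2q_{South} = 0 ⇒ q_{West} = 5.725 − 0.5q_{South}.
Substituting the second reaction function into the first: q_{South} = 209/70 − (2/7)(5.725 − 0.5q_{South}), which gives (6/7)q_{South} = 1.35 ⇒ q_{South} = 1.575.
Then q_{West} = 5.725 − 0.5·1.575 = 4.9375.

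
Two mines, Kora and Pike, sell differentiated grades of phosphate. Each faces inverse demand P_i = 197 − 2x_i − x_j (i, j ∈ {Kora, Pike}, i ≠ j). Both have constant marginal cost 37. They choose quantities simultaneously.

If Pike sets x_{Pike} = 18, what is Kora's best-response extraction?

Mine Kora's profit: π = x_{Kora}(197 − 2x_{Kora} − x_{Pike}) − 37x_{Kora}.
∂π/∂x_{Kora} = 160 − 4x_{Kora} − x_{Pike} = 0 ⇒ x_{Kora} = 40 − 0.25x_{Pike}.
At x_{Pike} = 18: x_{Kora} = 40 − 0.25·18 = 35.5.

35.5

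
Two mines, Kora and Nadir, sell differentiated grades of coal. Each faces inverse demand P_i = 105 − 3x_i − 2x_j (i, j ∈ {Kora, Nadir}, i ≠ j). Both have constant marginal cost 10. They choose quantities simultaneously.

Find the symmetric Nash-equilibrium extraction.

11.875

Mine Kora's profit: π = x_{Kora}(105 − 3x_{Kora} − 2x_{Nadir}) − 10x_{Kora}.
∂π/∂x_{Kora} = 95 − 6x_{Kora} − 2x_{Nadir} = 0 ⇒ x_{Kora} = 95/6 − (1/3)x_{Nadir}.
Setting x_{Kora} = x_{Nadir} in the reaction function: x_{Kora} = 95/6 − (1/3)x_{Kora}, so x_{Kora} = (95/6) / (4/3) = 11.875.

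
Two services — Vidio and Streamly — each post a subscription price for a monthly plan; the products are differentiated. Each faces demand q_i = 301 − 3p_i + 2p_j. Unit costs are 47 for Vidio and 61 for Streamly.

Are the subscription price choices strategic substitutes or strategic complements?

strategic complements

Vidio's profit: π = (p_{Vidio} − 47)(301 − 3p_{Vidio} + 2p_{Streamly}).
∂π/∂p_{Vidio} = 442 − 6p_{Vidio} + 2p_{Streamly} = 0 ⇒ p_{Vidio} = 221/3 + (1/3)p_{Streamly}.
The best-response slope dp_{Vidio}/dp_{Streamly} = 1/3 > 0: the reaction function is upward-sloping, so the choices are strategic complements.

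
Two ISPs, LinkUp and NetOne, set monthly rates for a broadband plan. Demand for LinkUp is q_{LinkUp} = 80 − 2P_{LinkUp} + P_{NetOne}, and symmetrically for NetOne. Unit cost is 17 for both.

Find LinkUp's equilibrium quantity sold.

LinkUp's profit: π = (P_{LinkUp} − 17)(80 − 2P_{LinkUp} + P_{NetOne}).
∂π/∂P_{LinkUp} = 114 − 4P_{LinkUp} + P_{NetOne} = 0 ⇒ P_{LinkUp} = 28.5 + 0.25P_{NetOne}.
Setting P_{LinkUp} = P_{NetOne} in the reaction function: P_{LinkUp} = 28.5 + 0.25P_{LinkUp}, so P_{LinkUp} = 28.5 / 0.75 = 38.
q_{LinkUp} = 80 − 2·38 + 38 = 42.

42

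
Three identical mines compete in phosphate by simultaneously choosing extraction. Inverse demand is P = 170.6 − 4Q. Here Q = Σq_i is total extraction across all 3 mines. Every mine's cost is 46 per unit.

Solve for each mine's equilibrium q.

7.7875

A representative mine's profit is π_i = q_i(170.6 − 4Q) − 46q_i, with Q = q_i + Σ_{j≠i} q_j.
First-order condition: 124.6 − 8q_i − 4Σ_{j≠i} q_j = 0.
With identical mines, set every q_j = q: then 124.6 − 8q − 8q = 0, i.e. q = 124.6/16 = 7.7875.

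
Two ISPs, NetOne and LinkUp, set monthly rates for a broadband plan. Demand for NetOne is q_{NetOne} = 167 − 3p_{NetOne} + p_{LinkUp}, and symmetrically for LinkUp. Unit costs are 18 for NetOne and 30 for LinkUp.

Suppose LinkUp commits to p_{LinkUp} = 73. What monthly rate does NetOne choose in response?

NetOne's profit: π = (p_{NetOne} − 18)(167 − 3p_{NetOne} + p_{LinkUp}).
∂π/∂p_{NetOne} = 221 − 6p_{NetOne} + p_{LinkUp} = 0 ⇒ p_{NetOne} = 221/6 + (1/6)p_{LinkUp}.
At p_{LinkUp} = 73: p_{NetOne} = 221/6 + (1/6)·73 = 49.

49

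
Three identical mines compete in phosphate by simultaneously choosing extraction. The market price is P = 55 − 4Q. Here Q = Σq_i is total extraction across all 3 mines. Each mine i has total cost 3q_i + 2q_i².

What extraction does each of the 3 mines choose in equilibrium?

2.6

A representative mine's profit is π_i = q_i(55 − 4Q) − 3q_i − 2q_i², with Q = q_i + Σ_{j≠i} q_j.
First-order condition: 52 − 12q_i − 4Σ_{j≠i} q_j = 0.
Imposing symmetry (q_j = q for all j) turns Σ_{j≠i} q_j into 2q, so 52 = 20q and q = 2.6.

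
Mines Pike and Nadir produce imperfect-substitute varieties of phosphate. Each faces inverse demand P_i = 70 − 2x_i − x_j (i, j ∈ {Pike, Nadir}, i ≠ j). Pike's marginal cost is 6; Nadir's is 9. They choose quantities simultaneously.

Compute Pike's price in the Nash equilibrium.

Mine Pike's profit: π = x_{Pike}(70 − 2x_{Pike} − x_{Nadir}) − 6x_{Pike}.
∂π/∂x_{Pike} = 64 − 4x_{Pike} − x_{Nadir} = 0 ⇒ x_{Pike} = 16 − 0.25x_{Nadir}.
Similarly x_{Nadir} = 15.25 − 0.25x_{Pike}.
Solving the two reaction functions simultaneously: (1 − (−0.25)(−0.25))x_{Pike} = 16 − 0.25·15.25, so 0.9375x_{Pike} = 12.1875 and x_{Pike} = 13.
Then x_{Nadir} = 15.25 − 0.25·13 = 12.
P_{Pike} = 70 − 2·13 − 12 = 32.

32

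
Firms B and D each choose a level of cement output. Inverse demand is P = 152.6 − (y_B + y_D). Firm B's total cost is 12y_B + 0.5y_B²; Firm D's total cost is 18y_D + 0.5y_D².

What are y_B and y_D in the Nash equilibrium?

35.9, 32.9

Firm B's profit: π = y_B(152.6 − (y_B + y_D)) − 12y_B − 0.5y_B².
∂π/∂y_B = 140.6 − 3y_B − y_D = 0, so y_B = 703/15 − (1/3)y_D.
By the same steps for D: y_D = 673/15 − (1/3)y_B.
Plugging y_D into B's best response: y_B = 703/15 − (1/3)(673/15 − (1/3)y_B) ⇒ (8/9)y_B = 1436/45, so y_B = 35.9.
Then y_D = 673/15 − (1/3)·35.9 = 32.9.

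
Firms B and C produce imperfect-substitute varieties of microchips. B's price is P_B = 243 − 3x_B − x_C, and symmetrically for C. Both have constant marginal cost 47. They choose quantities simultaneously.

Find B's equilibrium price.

131

Firm B's profit: π = x_B(243 − 3x_B − x_C) − 47x_B.
∂π/∂x_B = 196 − 6x_B − x_C = 0 ⇒ x_B = 98/3 − (1/6)x_C.
Setting x_B = x_C in the reaction function: x_B = 98/3 − (1/6)x_B, so x_B = (98/3) / (7/6) = 28.
P_B = 243 − 3·28 − 28 = 131.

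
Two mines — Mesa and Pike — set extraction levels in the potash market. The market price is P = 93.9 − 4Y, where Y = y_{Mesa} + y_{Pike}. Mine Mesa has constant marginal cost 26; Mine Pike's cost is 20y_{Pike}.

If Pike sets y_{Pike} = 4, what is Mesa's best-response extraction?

Mine Mesa's profit: π = y_{Mesa}(93.9 − 4(y_{Mesa} + y_{Pike})) − 26y_{Mesa}.
∂π/∂y_{Mesa} = 67.9 − 8y_{Mesa} − 4y_{Pike} = 0, so y_{Mesa} = 8.4875 − 0.5y_{Pike}.
At y_{Pike} = 4: y_{Mesa} = 8.4875 − 0.5·4 = 6.4875.

6.4875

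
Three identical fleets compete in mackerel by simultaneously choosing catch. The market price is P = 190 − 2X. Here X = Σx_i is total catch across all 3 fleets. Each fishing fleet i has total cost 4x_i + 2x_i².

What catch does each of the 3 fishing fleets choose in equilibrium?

15.5

A representative fishing fleet's profit is π_i = x_i(190 − 2X) − 4x_i − 2x_i², with X = x_i + Σ_{j≠i} x_j.
First-order condition: 186 − 8x_i − 2Σ_{j≠i} x_j = 0.
Imposing symmetry (x_j = x for all j) turns Σ_{j≠i} x_j into 2x, so 186 = 12x and x = 15.5.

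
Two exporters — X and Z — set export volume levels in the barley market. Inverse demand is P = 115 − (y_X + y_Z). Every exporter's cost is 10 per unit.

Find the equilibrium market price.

Exporter X's profit: π = y_X(115 − (y_X + y_Z)) − 10y_X.
∂π/∂y_X = 105 − 2y_X − y_Z = 0, so y_X = 52.5 − 0.5y_Z.
By symmetry y_Z = y_X; substituting into the reaction function, 1.5y_X = 52.5 and y_X = 35.
Equilibrium price: P = 115 − 70 = 45.

45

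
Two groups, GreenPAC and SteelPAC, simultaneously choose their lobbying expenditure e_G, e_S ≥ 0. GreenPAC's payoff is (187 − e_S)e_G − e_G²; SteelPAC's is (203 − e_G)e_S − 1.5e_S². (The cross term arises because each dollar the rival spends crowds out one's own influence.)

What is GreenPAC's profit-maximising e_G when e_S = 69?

59

Expanding GreenPAC's payoff: 187e_G − e_Se_G − e_G².
∂π/∂e_G = 187 − e_S − 2e_G = 0, so e_G = 93.5 − 0.5e_S.
At e_S = 69: e_G = 93.5 − 0.5·69 = 59.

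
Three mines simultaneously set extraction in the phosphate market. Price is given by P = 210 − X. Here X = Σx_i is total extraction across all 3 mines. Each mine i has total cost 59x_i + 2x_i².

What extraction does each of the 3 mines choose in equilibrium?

18.875

A representative mine's profit is π_i = x_i(210 − X) − 59x_i − 2x_i², with X = x_i + Σ_{j≠i} x_j.
First-order condition: 151 − 6x_i − Σ_{j≠i} x_j = 0.
In a symmetric equilibrium every mine chooses the same x, so Σ_{j≠i} x_j = 2x. The condition becomes 151 − 8x = 0, giving x = 151/8 = 18.875.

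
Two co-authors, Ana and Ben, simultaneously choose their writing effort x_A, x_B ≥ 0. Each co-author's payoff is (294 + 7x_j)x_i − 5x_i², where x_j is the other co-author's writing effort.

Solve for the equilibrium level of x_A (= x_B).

98

Ana's payoff is (294 + 7x_B)x_A − 5x_A².
∂π/∂x_A = 294 + 7x_B − 10x_A = 0, so x_A = 29.4 + 0.7x_B.
Setting x_A = x_B in the reaction function: x_A = 29.4 + 0.7x_A, so x_A = 29.4 / 0.3 = 98.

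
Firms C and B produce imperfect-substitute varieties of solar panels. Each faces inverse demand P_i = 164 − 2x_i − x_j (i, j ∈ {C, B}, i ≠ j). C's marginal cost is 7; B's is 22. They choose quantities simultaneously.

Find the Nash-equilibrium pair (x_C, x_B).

Firm C's profit: π = x_C(164 − 2x_C − x_B) − 7x_C.
∂π/∂x_C = 157 − 4x_C − x_B = 0 ⇒ x_C = 39.25 − 0.25x_B.
Similarly x_B = 35.5 − 0.25x_C.
Solving the two reaction functions simultaneously: (1 − (−0.25)(−0.25))x_C = 39.25 − 0.25·35.5, so 0.9375x_C = 30.375 and x_C = 32.4.
Then x_B = 35.5 − 0.25·32.4 = 27.4.

32.4, 27.4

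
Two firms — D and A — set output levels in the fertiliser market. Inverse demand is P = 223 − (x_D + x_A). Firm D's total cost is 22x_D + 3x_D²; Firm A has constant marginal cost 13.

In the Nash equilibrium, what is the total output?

Firm D's profit: π = x_D(223 − (x_D + x_A)) − 22x_D − 3x_D².
∂π/∂x_D = 201 − 8x_D − x_A = 0, so x_D = 25.125 − 0.125x_A.
For A: ∂π/∂x_A = 210 − 2x_A − x_D = 0 ⇒ x_A = 105 − 0.5x_D.
Solving the two reaction functions simultaneously: (1 − (−0.125)(−0.5))x_D = 25.125 − 0.125·105, so 0.9375x_D = 12 and x_D = 12.8.
Then x_A = 105 − 0.5·12.8 = 98.6.
Total output: 12.8 + 98.6 = 111.4.

111.4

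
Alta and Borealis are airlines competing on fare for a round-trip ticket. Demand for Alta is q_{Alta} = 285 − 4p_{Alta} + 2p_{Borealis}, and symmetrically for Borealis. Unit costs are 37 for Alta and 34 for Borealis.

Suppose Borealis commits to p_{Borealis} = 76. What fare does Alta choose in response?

Alta's profit: π = (p_{Alta} − 37)(285 − 4p_{Alta} + 2p_{Borealis}).
∂π/∂p_{Alta} = 433 − 8p_{Alta} + 2p_{Borealis} = 0 ⇒ p_{Alta} = 54.125 + 0.25p_{Borealis}.
At p_{Borealis} = 76: p_{Alta} = 54.125 + 0.25·76 = 73.125.

73.125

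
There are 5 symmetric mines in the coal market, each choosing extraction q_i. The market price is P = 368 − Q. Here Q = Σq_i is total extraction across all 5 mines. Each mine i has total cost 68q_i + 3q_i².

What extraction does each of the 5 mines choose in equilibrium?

A representative mine's profit is π_i = q_i(368 − Q) − 68q_i − 3q_i², with Q = q_i + Σ_{j≠i} q_j.
First-order condition: 300 − 8q_i − Σ_{j≠i} q_j = 0.
With identical mines, set every q_j = q: then 300 − 8q − 4q = 0, i.e. q = 300/12 = 25.

25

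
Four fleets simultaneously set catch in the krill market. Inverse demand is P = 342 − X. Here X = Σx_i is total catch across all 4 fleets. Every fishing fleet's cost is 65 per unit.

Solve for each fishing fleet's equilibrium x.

55.4

A representative fishing fleet's profit is π_i = x_i(342 − X) − 65x_i, with X = x_i + Σ_{j≠i} x_j.
First-order condition: 277 − 2x_i − Σ_{j≠i} x_j = 0.
With identical fishing fleets, set every x_j = x: then 277 − 2x − 3x = 0, i.e. x = 277/5 = 55.4.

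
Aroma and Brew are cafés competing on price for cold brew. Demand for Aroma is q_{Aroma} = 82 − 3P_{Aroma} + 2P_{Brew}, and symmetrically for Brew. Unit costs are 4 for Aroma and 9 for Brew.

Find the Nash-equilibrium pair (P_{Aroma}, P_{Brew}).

Aroma's profit: π = (P_{Aroma} − 4)(82 − 3P_{Aroma} + 2P_{Brew}).
∂π/∂P_{Aroma} = 94 − 6P_{Aroma} + 2P_{Brew} = 0 ⇒ P_{Aroma} = 47/3 + (1/3)P_{Brew}.
Similarly P_{Brew} = 109/6 + (1/3)P_{Aroma}.
Plugging P_{Brew} into Aroma's best response: P_{Aroma} = 47/3 + (1/3)(109/6 + (1/3)P_{Aroma}) ⇒ (8/9)P_{Aroma} = 391/18, so P_{Aroma} = 24.4375.
Then P_{Brew} = 109/6 + (1/3)·24.4375 = 26.3125.

24.4375, 26.3125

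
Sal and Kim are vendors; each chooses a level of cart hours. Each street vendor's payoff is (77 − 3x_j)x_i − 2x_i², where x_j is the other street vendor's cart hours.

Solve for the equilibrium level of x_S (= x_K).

Sal's payoff is (77 − 3x_K)x_S − 2x_S².
∂π/∂x_S = 77 − 3x_K − 4x_S = 0, so x_S = 19.25 − 0.75x_K.
Setting x_S = x_K in the reaction function: x_S = 19.25 − 0.75x_S, so x_S = 19.25 / 1.75 = 11.

11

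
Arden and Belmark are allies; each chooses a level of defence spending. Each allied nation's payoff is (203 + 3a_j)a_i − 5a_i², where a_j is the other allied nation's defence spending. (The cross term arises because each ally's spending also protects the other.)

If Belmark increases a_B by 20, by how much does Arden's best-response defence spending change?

Arden's payoff is (203 + 3a_B)a_A − 5a_A².
∂π/∂a_A = 203 + 3a_B − 10a_A = 0, so a_A = 20.3 + 0.3a_B.
The reaction-function slope is 0.3, so a 20-unit rise in a_B moves a_A by 0.3 × 20 = 6. Arden's best response rises — the actions are strategic complements.

6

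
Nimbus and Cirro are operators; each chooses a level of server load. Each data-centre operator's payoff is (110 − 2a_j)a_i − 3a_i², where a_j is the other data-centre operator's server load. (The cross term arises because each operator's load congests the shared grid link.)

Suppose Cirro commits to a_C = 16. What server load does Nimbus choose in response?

Nimbus's payoff is (110 − 2a_C)a_N − 3a_N².
∂π/∂a_N = 110 − 2a_C − 6a_N = 0, so a_N = 55/3 − (1/3)a_C.
At a_C = 16: a_N = 55/3 − (1/3)·16 = 13.

13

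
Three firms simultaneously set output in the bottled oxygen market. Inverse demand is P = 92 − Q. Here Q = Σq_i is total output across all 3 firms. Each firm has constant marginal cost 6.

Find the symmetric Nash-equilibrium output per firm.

A representative firm's profit is π_i = q_i(92 − Q) − 6q_i, with Q = q_i + Σ_{j≠i} q_j.
First-order condition: 86 − 2q_i − Σ_{j≠i} q_j = 0.
In a symmetric equilibrium every firm chooses the same q, so Σ_{j≠i} q_j = 2q. The condition becomes 86 − 4q = 0, giving q = 86/4 = 21.5.

21.5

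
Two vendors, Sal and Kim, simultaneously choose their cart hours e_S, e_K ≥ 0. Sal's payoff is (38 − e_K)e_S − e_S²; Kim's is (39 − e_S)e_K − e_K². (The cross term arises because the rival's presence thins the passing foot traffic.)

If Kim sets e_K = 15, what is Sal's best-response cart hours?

11.5

Expanding Sal's payoff: 38e_S − e_Ke_S − e_S².
∂π/∂e_S = 38 − e_K − 2e_S = 0, so e_S = 19 − 0.5e_K.
At e_K = 15: e_S = 19 − 0.5·15 = 11.5.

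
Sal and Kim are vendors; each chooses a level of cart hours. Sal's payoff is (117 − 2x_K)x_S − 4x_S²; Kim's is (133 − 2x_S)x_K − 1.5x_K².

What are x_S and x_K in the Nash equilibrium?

Expanding Sal's payoff: 117x_S − 2x_Kx_S − 4x_S².
∂π/∂x_S = 117 − 2x_K − 8x_S = 0, so x_S = 14.625 − 0.25x_K.
Likewise for Kim: x_K = 133/3 − (2/3)x_S.
Plugging x_K into Sal's best response: x_S = 14.625 − 0.25(133/3 − (2/3)x_S) ⇒ (5/6)x_S = 85/24, so x_S = 4.25.
Then x_K = 133/3 − (2/3)·4.25 = 41.5.

4.25, 41.5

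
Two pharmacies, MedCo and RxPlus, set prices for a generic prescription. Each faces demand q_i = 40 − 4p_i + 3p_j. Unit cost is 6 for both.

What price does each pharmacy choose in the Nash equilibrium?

12.8

MedCo's profit: π = (p_{MedCo} − 6)(40 − 4p_{MedCo} + 3p_{RxPlus}).
∂π/∂p_{MedCo} = 64 − 8p_{MedCo} + 3p_{RxPlus} = 0 ⇒ p_{MedCo} = 8 + 0.375p_{RxPlus}.
By symmetry p_{RxPlus} = p_{MedCo}; substituting into the reaction function, 0.625p_{MedCo} = 8 and p_{MedCo} = 12.8.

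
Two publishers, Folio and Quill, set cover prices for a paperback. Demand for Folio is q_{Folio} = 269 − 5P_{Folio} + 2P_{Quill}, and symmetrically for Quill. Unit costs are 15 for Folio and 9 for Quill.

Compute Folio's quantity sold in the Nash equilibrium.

Folio's profit: π = (P_{Folio} − 15)(269 − 5P_{Folio} + 2P_{Quill}).
∂π/∂P_{Folio} = 344 − 10P_{Folio} + 2P_{Quill} = 0 ⇒ P_{Folio} = 34.4 + 0.2P_{Quill}.
Similarly P_{Quill} = 31.4 + 0.2P_{Folio}.
Substituting the second reaction function into the first: P_{Folio} = 34.4 + 0.2(31.4 + 0.2P_{Folio}), which gives 0.96P_{Folio} = 40.68 ⇒ P_{Folio} = 42.375.
Then P_{Quill} = 31.4 + 0.2·42.375 = 39.875.
q_{Folio} = 269 − 5·42.375 + 2·39.875 = 136.875.

136.875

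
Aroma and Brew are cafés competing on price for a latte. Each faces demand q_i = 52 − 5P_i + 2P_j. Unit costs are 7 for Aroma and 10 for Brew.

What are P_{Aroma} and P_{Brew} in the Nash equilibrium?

Aroma's profit: π = (P_{Aroma} − 7)(52 − 5P_{Aroma} + 2P_{Brew}).
∂π/∂P_{Aroma} = 87 − 10P_{Aroma} + 2P_{Brew} = 0 ⇒ P_{Aroma} = 8.7 + 0.2P_{Brew}.
Similarly P_{Brew} = 10.2 + 0.2P_{Aroma}.
Substituting the second reaction function into the first: P_{Aroma} = 8.7 + 0.2(10.2 + 0.2P_{Aroma}), which gives 0.96P_{Aroma} = 10.74 ⇒ P_{Aroma} = 11.1875.
Then P_{Brew} = 10.2 + 0.2·11.1875 = 12.4375.

11.1875, 12.4375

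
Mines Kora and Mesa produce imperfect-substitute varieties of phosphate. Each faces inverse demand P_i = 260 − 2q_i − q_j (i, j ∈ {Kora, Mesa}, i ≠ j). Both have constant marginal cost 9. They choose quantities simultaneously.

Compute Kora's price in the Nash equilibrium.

109.4

Mine Kora's profit: π = q_{Kora}(260 − 2q_{Kora} − q_{Mesa}) − 9q_{Kora}.
∂π/∂q_{Kora} = 251 − 4q_{Kora} − q_{Mesa} = 0 ⇒ q_{Kora} = 62.75 − 0.25q_{Mesa}.
The game is symmetric, so in equilibrium q_{Mesa} = q_{Kora}: the reaction function gives 1.25q_{Kora} = 62.75, hence q_{Kora} = 50.2.
P_{Kora} = 260 − 2·50.2 − 50.2 = 109.4.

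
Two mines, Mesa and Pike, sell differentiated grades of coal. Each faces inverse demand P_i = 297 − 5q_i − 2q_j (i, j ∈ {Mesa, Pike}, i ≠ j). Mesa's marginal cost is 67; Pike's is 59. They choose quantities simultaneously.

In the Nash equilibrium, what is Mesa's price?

162

Mine Mesa's profit: π = q_{Mesa}(297 − 5q_{Mesa} − 2q_{Pike}) − 67q_{Mesa}.
∂π/∂q_{Mesa} = 230 − 10q_{Mesa} − 2q_{Pike} = 0 ⇒ q_{Mesa} = 23 − 0.2q_{Pike}.
Similarly q_{Pike} = 23.8 − 0.2q_{Mesa}.
Plugging q_{Pike} into Mesa's best response: q_{Mesa} = 23 − 0.2(23.8 − 0.2q_{Mesa}) ⇒ 0.96q_{Mesa} = 18.24, so q_{Mesa} = 19.
Then q_{Pike} = 23.8 − 0.2·19 = 20.
P_{Mesa} = 297 − 5·19 − 2·20 = 162.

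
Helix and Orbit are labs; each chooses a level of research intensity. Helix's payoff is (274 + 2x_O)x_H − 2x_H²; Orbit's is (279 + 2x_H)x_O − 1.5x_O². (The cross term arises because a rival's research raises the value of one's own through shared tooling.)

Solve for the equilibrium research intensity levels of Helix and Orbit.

Expanding Helix's payoff: 274x_H + 2x_Ox_H − 2x_H².
∂π/∂x_H = 274 + 2x_O − 4x_H = 0, so x_H = 68.5 + 0.5x_O.
Likewise for Orbit: x_O = 93 + (2/3)x_H.
Plugging x_O into Helix's best response: x_H = 68.5 + 0.5(93 + (2/3)x_H) ⇒ (2/3)x_H = 115, so x_H = 172.5.
Then x_O = 93 + (2/3)·172.5 = 208.

172.5, 208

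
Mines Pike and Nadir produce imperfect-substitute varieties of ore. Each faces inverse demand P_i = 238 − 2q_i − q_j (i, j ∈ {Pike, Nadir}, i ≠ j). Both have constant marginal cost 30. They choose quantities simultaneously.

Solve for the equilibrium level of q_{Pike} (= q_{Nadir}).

41.6

Mine Pike's profit: π = q_{Pike}(238 − 2q_{Pike} − q_{Nadir}) − 30q_{Pike}.
∂π/∂q_{Pike} = 208 − 4q_{Pike} − q_{Nadir} = 0 ⇒ q_{Pike} = 52 − 0.25q_{Nadir}.
The game is symmetric, so in equilibrium q_{Nadir} = q_{Pike}: the reaction function gives 1.25q_{Pike} = 52, hence q_{Pike} = 41.6.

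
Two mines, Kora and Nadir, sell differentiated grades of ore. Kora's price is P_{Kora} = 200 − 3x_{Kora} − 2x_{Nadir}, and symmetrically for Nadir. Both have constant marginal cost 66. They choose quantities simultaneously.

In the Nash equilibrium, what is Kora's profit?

Mine Kora's profit: π = x_{Kora}(200 − 3x_{Kora} − 2x_{Nadir}) − 66x_{Kora}.
∂π/∂x_{Kora} = 134 − 6x_{Kora} − 2x_{Nadir} = 0 ⇒ x_{Kora} = 67/3 − (1/3)x_{Nadir}.
By symmetry x_{Nadir} = x_{Kora}; substituting into the reaction function, (4/3)x_{Kora} = 67/3 and x_{Kora} = 16.75.
P_{Kora} = 200 − 3·16.75 − 2·16.75 = 116.25.
Profit = (116.25 − 66)·16.75 = 841.6875.

841.6875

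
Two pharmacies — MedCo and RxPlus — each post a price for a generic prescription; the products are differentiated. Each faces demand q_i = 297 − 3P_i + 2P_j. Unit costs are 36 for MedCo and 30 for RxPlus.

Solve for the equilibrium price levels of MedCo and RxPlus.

100.125, 97.875

MedCo's profit: π = (P_{MedCo} − 36)(297 − 3P_{MedCo} + 2P_{RxPlus}).
∂π/∂P_{MedCo} = 405 − 6P_{MedCo} + 2P_{RxPlus} = 0 ⇒ P_{MedCo} = 67.5 + (1/3)P_{RxPlus}.
Similarly P_{RxPlus} = 64.5 + (1/3)P_{MedCo}.
Substituting the second reaction function into the first: P_{MedCo} = 67.5 + (1/3)(64.5 + (1/3)P_{MedCo}), which gives (8/9)P_{MedCo} = 89 ⇒ P_{MedCo} = 100.125.
Then P_{RxPlus} = 64.5 + (1/3)·100.125 = 97.875.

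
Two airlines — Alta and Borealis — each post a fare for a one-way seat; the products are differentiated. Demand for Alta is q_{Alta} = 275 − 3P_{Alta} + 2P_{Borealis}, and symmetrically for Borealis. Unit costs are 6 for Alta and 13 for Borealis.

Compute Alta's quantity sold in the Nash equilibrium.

205.6875

Alta's profit: π = (P_{Alta} − 6)(275 − 3P_{Alta} + 2P_{Borealis}).
∂π/∂P_{Alta} = 293 − 6P_{Alta} + 2P_{Borealis} = 0 ⇒ P_{Alta} = 293/6 + (1/3)P_{Borealis}.
Similarly P_{Borealis} = 157/3 + (1/3)P_{Alta}.
Substituting the second reaction function into the first: P_{Alta} = 293/6 + (1/3)(157/3 + (1/3)P_{Alta}), which gives (8/9)P_{Alta} = 1193/18 ⇒ P_{Alta} = 74.5625.
Then P_{Borealis} = 157/3 + (1/3)·74.5625 = 77.1875.
q_{Alta} = 275 − 3·74.5625 + 2·77.1875 = 205.6875.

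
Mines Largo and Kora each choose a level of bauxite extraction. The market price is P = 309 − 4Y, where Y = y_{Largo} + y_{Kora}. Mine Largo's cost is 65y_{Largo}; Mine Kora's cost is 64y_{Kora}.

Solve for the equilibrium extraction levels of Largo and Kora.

20.25, 20.5

Mine Largo's profit: π = y_{Largo}(309 − 4(y_{Largo} + y_{Kora})) − 65y_{Largo}.
∂π/∂y_{Largo} = 244 − 8y_{Largo} − 4y_{Kora} = 0, so y_{Largo} = 30.5 − 0.5y_{Kora}.
By the same steps for Kora: y_{Kora} = 30.625 − 0.5y_{Largo}.
Plugging y_{Kora} into Largo's best response: y_{Largo} = 30.5 − 0.5(30.625 − 0.5y_{Largo}) ⇒ 0.75y_{Largo} = 15.1875, so y_{Largo} = 20.25.
Then y_{Kora} = 30.625 − 0.5·20.25 = 20.5.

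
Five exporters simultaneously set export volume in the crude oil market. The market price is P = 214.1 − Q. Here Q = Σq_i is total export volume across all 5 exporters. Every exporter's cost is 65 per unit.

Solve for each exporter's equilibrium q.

A representative exporter's profit is π_i = q_i(214.1 − Q) − 65q_i, with Q = q_i + Σ_{j≠i} q_j.
First-order condition: 149.1 − 2q_i − Σ_{j≠i} q_j = 0.
Imposing symmetry (q_j = q for all j) turns Σ_{j≠i} q_j into 4q, so 149.1 = 6q and q = 24.85.

24.85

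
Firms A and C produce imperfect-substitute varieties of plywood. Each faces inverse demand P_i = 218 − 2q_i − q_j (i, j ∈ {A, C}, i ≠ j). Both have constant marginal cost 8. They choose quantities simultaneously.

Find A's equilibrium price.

Firm A's profit: π = q_A(218 − 2q_A − q_C) − 8q_A.
∂π/∂q_A = 210 − 4q_A − q_C = 0 ⇒ q_A = 52.5 − 0.25q_C.
The game is symmetric, so in equilibrium q_C = q_A: the reaction function gives 1.25q_A = 52.5, hence q_A = 42.
P_A = 218 − 2·42 − 42 = 92.

92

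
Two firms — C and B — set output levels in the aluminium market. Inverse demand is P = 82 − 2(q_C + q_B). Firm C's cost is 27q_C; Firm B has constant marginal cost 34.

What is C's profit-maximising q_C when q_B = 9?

Firm C's profit: π = q_C(82 − 2(q_C + q_B)) − 27q_C.
∂π/∂q_C = 55 − 4q_C − 2q_B = 0, so q_C = 13.75 − 0.5q_B.
At q_B = 9: q_C = 13.75 − 0.5·9 = 9.25.

9.25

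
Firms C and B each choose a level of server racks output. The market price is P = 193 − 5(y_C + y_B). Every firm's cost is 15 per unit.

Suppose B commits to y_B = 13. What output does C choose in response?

Firm C's profit: π = y_C(193 − 5(y_C + y_B)) − 15y_C.
∂π/∂y_C = 178 − 10y_C − 5y_B = 0, so y_C = 17.8 − 0.5y_B.
At y_B = 13: y_C = 17.8 − 0.5·13 = 11.3.

11.3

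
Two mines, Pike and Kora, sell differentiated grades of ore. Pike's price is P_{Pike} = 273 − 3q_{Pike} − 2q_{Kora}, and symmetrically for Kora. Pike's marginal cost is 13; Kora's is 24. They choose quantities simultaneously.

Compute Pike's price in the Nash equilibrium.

Mine Pike's profit: π = q_{Pike}(273 − 3q_{Pike} − 2q_{Kora}) − 13q_{Pike}.
∂π/∂q_{Pike} = 260 − 6q_{Pike} − 2q_{Kora} = 0 ⇒ q_{Pike} = 130/3 − (1/3)q_{Kora}.
Similarly q_{Kora} = 41.5 − (1/3)q_{Pike}.
Solving the two reaction functions simultaneously: (1 − (−1/3)(−1/3))q_{Pike} = 130/3 − (1/3)·41.5, so (8/9)q_{Pike} = 29.5 and q_{Pike} = 33.1875.
Then q_{Kora} = 41.5 − (1/3)·33.1875 = 30.4375.
P_{Pike} = 273 − 3·33.1875 − 2·30.4375 = 112.5625.

112.5625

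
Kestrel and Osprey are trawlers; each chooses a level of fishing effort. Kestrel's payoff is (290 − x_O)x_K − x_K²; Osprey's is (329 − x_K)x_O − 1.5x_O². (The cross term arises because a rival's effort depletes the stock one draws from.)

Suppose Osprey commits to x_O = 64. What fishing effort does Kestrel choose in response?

Expanding Kestrel's payoff: 290x_K − x_Ox_K − x_K².
∂π/∂x_K = 290 − x_O − 2x_K = 0, so x_K = 145 − 0.5x_O.
At x_O = 64: x_K = 145 − 0.5·64 = 113.

113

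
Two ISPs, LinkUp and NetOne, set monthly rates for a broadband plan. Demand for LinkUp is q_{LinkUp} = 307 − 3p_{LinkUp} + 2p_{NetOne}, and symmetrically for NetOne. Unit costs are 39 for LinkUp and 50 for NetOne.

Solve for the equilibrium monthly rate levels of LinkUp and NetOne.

108.0625, 112.1875

LinkUp's profit: π = (p_{LinkUp} − 39)(307 − 3p_{LinkUp} + 2p_{NetOne}).
∂π/∂p_{LinkUp} = 424 − 6p_{LinkUp} + 2p_{NetOne} = 0 ⇒ p_{LinkUp} = 212/3 + (1/3)p_{NetOne}.
Similarly p_{NetOne} = 457/6 + (1/3)p_{LinkUp}.
Substituting the second reaction function into the first: p_{LinkUp} = 212/3 + (1/3)(457/6 + (1/3)p_{LinkUp}), which gives (8/9)p_{LinkUp} = 1729/18 ⇒ p_{LinkUp} = 108.0625.
Then p_{NetOne} = 457/6 + (1/3)·108.0625 = 112.1875.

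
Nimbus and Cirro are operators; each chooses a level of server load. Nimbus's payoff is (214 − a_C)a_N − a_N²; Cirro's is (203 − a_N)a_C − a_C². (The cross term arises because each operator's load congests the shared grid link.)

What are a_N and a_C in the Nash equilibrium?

75, 64

Expanding Nimbus's payoff: 214a_N − a_Ca_N − a_N².
∂π/∂a_N = 214 − a_C − 2a_N = 0, so a_N = 107 − 0.5a_C.
Likewise for Cirro: a_C = 101.5 − 0.5a_N.
Substituting the second reaction function into the first: a_N = 107 − 0.5(101.5 − 0.5a_N), which gives 0.75a_N = 56.25 ⇒ a_N = 75.
Then a_C = 101.5 − 0.5·75 = 64.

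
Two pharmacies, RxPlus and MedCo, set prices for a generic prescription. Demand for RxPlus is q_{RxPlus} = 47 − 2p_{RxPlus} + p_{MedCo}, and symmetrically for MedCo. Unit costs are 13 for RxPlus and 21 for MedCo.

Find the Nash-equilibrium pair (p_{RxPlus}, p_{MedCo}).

25.4, 28.6

RxPlus's profit: π = (p_{RxPlus} − 13)(47 − 2p_{RxPlus} + p_{MedCo}).
∂π/∂p_{RxPlus} = 73 − 4p_{RxPlus} + p_{MedCo} = 0 ⇒ p_{RxPlus} = 18.25 + 0.25p_{MedCo}.
Similarly p_{MedCo} = 22.25 + 0.25p_{RxPlus}.
Substituting the second reaction function into the first: p_{RxPlus} = 18.25 + 0.25(22.25 + 0.25p_{RxPlus}), which gives 0.9375p_{RxPlus} = 23.8125 ⇒ p_{RxPlus} = 25.4.
Then p_{MedCo} = 22.25 + 0.25·25.4 = 28.6.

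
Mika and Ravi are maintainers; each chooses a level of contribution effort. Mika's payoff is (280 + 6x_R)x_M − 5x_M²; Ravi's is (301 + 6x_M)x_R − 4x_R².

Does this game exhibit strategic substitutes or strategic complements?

strategic complements

Expanding Mika's payoff: 280x_M + 6x_Rx_M − 5x_M².
∂π/∂x_M = 280 + 6x_R − 10x_M = 0, so x_M = 28 + 0.6x_R.
The best-response slope dx_M/dx_R = 0.6 > 0: the reaction function is upward-sloping, so the choices are strategic complements.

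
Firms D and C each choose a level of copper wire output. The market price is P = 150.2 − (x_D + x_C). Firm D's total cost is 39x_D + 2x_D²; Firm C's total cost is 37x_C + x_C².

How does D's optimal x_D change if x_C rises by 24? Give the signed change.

Firm D's profit: π = x_D(150.2 − (x_D + x_C)) − 39x_D − 2x_D².
∂π/∂x_D = 111.2 − 6x_D − x_C = 0, so x_D = 278/15 − (1/6)x_C.
The reaction-function slope is −1/6, so a 24-unit rise in x_C moves x_D by −1/6 × 24 = −4. D's best response falls — the actions are strategic substitutes.

-4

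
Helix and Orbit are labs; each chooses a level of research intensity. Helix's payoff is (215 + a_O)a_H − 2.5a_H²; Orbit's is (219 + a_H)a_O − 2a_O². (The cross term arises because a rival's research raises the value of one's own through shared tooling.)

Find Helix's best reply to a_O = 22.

47.4

Expanding Helix's payoff: 215a_H + a_Oa_H − 2.5a_H².
∂π/∂a_H = 215 + a_O − 5a_H = 0, so a_H = 43 + 0.2a_O.
At a_O = 22: a_H = 43 + 0.2·22 = 47.4.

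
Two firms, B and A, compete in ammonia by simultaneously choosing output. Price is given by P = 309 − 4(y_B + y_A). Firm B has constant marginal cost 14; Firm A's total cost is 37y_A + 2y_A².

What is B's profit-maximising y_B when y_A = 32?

Firm B's profit: π = y_B(309 − 4(y_B + y_A)) − 14y_B.
∂π/∂y_B = 295 − 8y_B − 4y_A = 0, so y_B = 36.875 − 0.5y_A.
At y_A = 32: y_B = 36.875 − 0.5·32 = 20.875.

20.875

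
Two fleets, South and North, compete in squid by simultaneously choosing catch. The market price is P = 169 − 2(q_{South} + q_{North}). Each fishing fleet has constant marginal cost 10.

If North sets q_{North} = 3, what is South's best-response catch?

Fishing fleet South's profit: π = q_{South}(169 − 2(q_{South} + q_{North})) − 10q_{South}.
∂π/∂q_{South} = 159 − 4q_{South} − 2q_{North} = 0, so q_{South} = 39.75 − 0.5q_{North}.
At q_{North} = 3: q_{South} = 39.75 − 0.5·3 = 38.25.

38.25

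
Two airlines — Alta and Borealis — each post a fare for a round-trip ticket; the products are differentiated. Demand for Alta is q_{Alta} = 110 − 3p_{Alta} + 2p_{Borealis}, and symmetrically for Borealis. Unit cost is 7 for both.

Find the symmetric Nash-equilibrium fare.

32.75

Alta's profit: π = (p_{Alta} − 7)(110 − 3p_{Alta} + 2p_{Borealis}).
∂π/∂p_{Alta} = 131 − 6p_{Alta} + 2p_{Borealis} = 0 ⇒ p_{Alta} = 131/6 + (1/3)p_{Borealis}.
The game is symmetric, so in equilibrium p_{Borealis} = p_{Alta}: the reaction function gives (2/3)p_{Alta} = 131/6, hence p_{Alta} = 32.75.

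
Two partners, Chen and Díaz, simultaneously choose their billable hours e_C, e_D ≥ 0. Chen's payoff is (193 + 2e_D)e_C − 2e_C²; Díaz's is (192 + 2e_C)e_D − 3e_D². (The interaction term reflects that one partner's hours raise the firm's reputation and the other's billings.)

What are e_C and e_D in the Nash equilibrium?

Expanding Chen's payoff: 193e_C + 2e_De_C − 2e_C².
∂π/∂e_C = 193 + 2e_D − 4e_C = 0, so e_C = 48.25 + 0.5e_D.
Likewise for Díaz: e_D = 32 + (1/3)e_C.
Plugging e_D into Chen's best response: e_C = 48.25 + 0.5(32 + (1/3)e_C) ⇒ (5/6)e_C = 64.25, so e_C = 77.1.
Then e_D = 32 + (1/3)·77.1 = 57.7.

77.1, 57.7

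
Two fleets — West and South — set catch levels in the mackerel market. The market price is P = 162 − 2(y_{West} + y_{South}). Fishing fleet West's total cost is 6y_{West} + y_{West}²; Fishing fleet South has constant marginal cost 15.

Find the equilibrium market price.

72

Fishing fleet West's profit: π = y_{West}(162 − 2(y_{West} + y_{South})) − 6y_{West} − y_{West}².
∂π/∂y_{West} = 156 − 6y_{West} − 2y_{South} = 0, so y_{West} = 26 − (1/3)y_{South}.
For South: ∂π/∂y_{South} = 147 − 4y_{South} − 2y_{West} = 0 ⇒ y_{South} = 36.75 − 0.5y_{West}.
Solving the two reaction functions simultaneously: (1 − (−1/3)(−0.5))y_{West} = 26 − (1/3)·36.75, so (5/6)y_{West} = 13.75 and y_{West} = 16.5.
Then y_{South} = 36.75 − 0.5·16.5 = 28.5.
Equilibrium price: P = 162 − 2·45 = 72.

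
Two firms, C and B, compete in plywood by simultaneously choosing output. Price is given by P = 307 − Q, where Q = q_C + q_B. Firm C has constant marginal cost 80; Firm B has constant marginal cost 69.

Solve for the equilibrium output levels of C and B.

72, 83

Firm C's profit: π = q_C(307 − (q_C + q_B)) − 80q_C.
∂π/∂q_C = 227 − 2q_C − q_B = 0, so q_C = 113.5 − 0.5q_B.
By the same steps for B: q_B = 119 − 0.5q_C.
Solving the two reaction functions simultaneously: (1 − (−0.5)(−0.5))q_C = 113.5 − 0.5·119, so 0.75q_C = 54 and q_C = 72.
Then q_B = 119 − 0.5·72 = 83.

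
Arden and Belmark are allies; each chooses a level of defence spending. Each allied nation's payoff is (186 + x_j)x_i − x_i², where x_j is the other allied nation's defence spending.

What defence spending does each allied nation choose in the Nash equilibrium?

186

Arden's payoff is (186 + x_B)x_A − x_A².
∂π/∂x_A = 186 + x_B − 2x_A = 0, so x_A = 93 + 0.5x_B.
The game is symmetric, so in equilibrium x_B = x_A: the reaction function gives 0.5x_A = 93, hence x_A = 186.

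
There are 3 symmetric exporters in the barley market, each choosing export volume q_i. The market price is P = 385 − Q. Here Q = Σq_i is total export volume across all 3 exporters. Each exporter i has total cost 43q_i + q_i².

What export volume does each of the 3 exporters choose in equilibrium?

57

A representative exporter's profit is π_i = q_i(385 − Q) − 43q_i − q_i², with Q = q_i + Σ_{j≠i} q_j.
First-order condition: 342 − 4q_i − Σ_{j≠i} q_j = 0.
In a symmetric equilibrium every exporter chooses the same q, so Σ_{j≠i} q_j = 2q. The condition becomes 342 − 6q = 0, giving q = 342/6 = 57.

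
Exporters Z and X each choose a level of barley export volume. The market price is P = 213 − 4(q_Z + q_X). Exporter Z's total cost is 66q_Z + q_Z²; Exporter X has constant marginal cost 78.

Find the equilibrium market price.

125.625

Exporter Z's profit: π = q_Z(213 − 4(q_Z + q_X)) − 66q_Z − q_Z².
∂π/∂q_Z = 147 − 10q_Z − 4q_X = 0, so q_Z = 14.7 − 0.4q_X.
For X: ∂π/∂q_X = 135 − 8q_X − 4q_Z = 0 ⇒ q_X = 16.875 − 0.5q_Z.
Substituting the second reaction function into the first: q_Z = 14.7 − 0.4(16.875 − 0.5q_Z), which gives 0.8q_Z = 7.95 ⇒ q_Z = 9.9375.
Then q_X = 16.875 − 0.5·9.9375 = 381/32.
Equilibrium price: P = 213 − 4·(699/32) = 125.625.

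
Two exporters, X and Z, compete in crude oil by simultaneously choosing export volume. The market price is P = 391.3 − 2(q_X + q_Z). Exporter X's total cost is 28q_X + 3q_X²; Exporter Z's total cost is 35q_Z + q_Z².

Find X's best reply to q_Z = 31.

30.13

Exporter X's profit: π = q_X(391.3 − 2(q_X + q_Z)) − 28q_X − 3q_X².
∂π/∂q_X = 363.3 − 10q_X − 2q_Z = 0, so q_X = 36.33 − 0.2q_Z.
At q_Z = 31: q_X = 36.33 − 0.2·31 = 30.13.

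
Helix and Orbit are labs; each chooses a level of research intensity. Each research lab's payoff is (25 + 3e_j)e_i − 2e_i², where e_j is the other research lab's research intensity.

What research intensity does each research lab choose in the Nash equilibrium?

Helix's payoff is (25 + 3e_O)e_H − 2e_H².
∂π/∂e_H = 25 + 3e_O − 4e_H = 0, so e_H = 6.25 + 0.75e_O.
By symmetry e_O = e_H; substituting into the reaction function, 0.25e_H = 6.25 and e_H = 25.

25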